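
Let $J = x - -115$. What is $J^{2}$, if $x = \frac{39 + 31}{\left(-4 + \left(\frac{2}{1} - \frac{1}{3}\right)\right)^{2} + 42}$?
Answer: $\frac{50481025}{3721} \approx 13567.0$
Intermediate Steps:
$x = \frac{90}{61}$ ($x = \frac{70}{\left(-4 + \left(2 \cdot 1 - \frac{1}{3}\right)\right)^{2} + 42} = \frac{70}{\left(-4 + \left(2 - \frac{1}{3}\right)\right)^{2} + 42} = \frac{70}{\left(-4 + \frac{5}{3}\right)^{2} + 42} = \frac{70}{\left(- \frac{7}{3}\right)^{2} + 42} = \frac{70}{\frac{49}{9} + 42} = \frac{70}{\frac{427}{9}} = 70 \cdot \frac{9}{427} = \frac{90}{61} \approx 1.4754$)
$J = \frac{7105}{61}$ ($J = \frac{90}{61} - -115 = \frac{90}{61} + 115 = \frac{7105}{61} \approx 116.48$)
$J^{2} = \left(\frac{7105}{61}\right)^{2} = \frac{50481025}{3721}$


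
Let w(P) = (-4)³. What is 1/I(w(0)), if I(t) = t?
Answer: -1/64 ≈ -0.015625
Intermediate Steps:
w(P) = -64
1/I(w(0)) = 1/(-64) = -1/64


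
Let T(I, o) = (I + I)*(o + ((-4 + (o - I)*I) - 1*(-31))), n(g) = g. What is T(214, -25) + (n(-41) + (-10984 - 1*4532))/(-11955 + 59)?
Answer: -260399046715/11896 ≈ -2.1890e+7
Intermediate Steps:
T(I, o) = 2*I*(27 + o + I*(o - I)) (T(I, o) = (2*I)*(o + ((-4 + I*(o - I)) + 31)) = (2*I)*(o + (27 + I*(o - I))) = (2*I)*(27 + o + I*(o - I)) = 2*I*(27 + o + I*(o - I)))
T(214, -25) + (n(-41) + (-10984 - 1*4532))/(-11955 + 59) = 2*214*(27 - 25 - 1*214² + 214*(-25)) + (-41 + (-10984 - 1*4532))/(-11955 + 59) = 2*214*(27 - 25 - 1*45796 - 5350) + (-41 + (-10984 - 4532))/(-11896) = 2*214*(27 - 25 - 45796 - 5350) + (-41 - 15516)*(-1/11896) = 2*214*(-51144) - 15557*(-1/11896) = -21889632 + 15557/11896 = -260399046715/11896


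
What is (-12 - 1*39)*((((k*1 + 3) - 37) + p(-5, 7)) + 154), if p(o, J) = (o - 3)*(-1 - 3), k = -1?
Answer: -7701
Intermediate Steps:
p(o, J) = 12 - 4*o (p(o, J) = (-3 + o)*(-4) = 12 - 4*o)
(-12 - 1*39)*((((k*1 + 3) - 37) + p(-5, 7)) + 154) = (-12 - 1*39)*((((-1*1 + 3) - 37) + (12 - 4*(-5))) + 154) = (-12 - 39)*((((-1 + 3) - 37) + (12 + 20)) + 154) = -51*(((2 - 37) + 32) + 154) = -51*((-35 + 32) + 154) = -51*(-3 + 154) = -51*151 = -7701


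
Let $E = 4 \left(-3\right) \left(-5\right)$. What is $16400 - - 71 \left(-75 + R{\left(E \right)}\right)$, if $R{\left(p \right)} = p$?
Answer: $15335$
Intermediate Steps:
$E = 60$ ($E = \left(-12\right) \left(-5\right) = 60$)
$16400 - - 71 \left(-75 + R{\left(E \right)}\right) = 16400 - - 71 \left(-75 + 60\right) = 16400 - \left(-71\right) \left(-15\right) = 16400 - 1065 = 15335$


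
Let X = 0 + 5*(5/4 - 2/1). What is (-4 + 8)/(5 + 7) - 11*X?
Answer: 499/12 ≈ 41.583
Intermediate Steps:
X = -15/4 (X = 0 + 5*(5*(¼) - 2*1) = 0 + 5*(5/4 - 2) = 0 + 5*(-¾) = 0 - 15/4 = -15/4 ≈ -3.7500)
(-4 + 8)/(5 + 7) - 11*X = (-4 + 8)/(5 + 7) - 11*(-15/4) = 4/12 + 165/4 = 4*(1/12) + 165/4 = ⅓ + 165/4 = 499/12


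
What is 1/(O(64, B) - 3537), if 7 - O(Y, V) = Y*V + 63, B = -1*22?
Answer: -1/2185 ≈ -0.00045767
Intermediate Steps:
B = -22
O(Y, V) = -56 - V*Y (O(Y, V) = 7 - (Y*V + 63) = 7 - (V*Y + 63) = 7 - (63 + V*Y) = 7 + (-63 - V*Y) = -56 - V*Y)
1/(O(64, B) - 3537) = 1/((-56 - 1*(-22)*64) - 3537) = 1/((-56 + 1408) - 3537) = 1/(1352 - 3537) = 1/(-2185) = -1/2185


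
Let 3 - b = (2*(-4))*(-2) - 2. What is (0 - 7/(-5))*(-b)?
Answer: 77/5 ≈ 15.400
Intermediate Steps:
b = -11 (b = 3 - ((2*(-4))*(-2) - 2) = 3 - (-8*(-2) - 2) = 3 - (16 - 2) = 3 - 1*14 = 3 - 14 = -11)
(0 - 7/(-5))*(-b) = (0 - 7/(-5))*(-1*(-11)) = (0 - 7*(-1/5))*11 = (0 + 7/5)*11 = (7/5)*11 = 77/5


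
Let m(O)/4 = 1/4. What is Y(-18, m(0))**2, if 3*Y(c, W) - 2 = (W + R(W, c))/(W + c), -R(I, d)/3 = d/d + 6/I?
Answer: 324/289 ≈ 1.1211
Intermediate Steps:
R(I, d) = -3 - 18/I (R(I, d) = -3*(d/d + 6/I) = -3*(1 + 6/I) = -3 - 18/I)
m(O) = 1 (m(O) = 4/4 = 4*(1/4) = 1)
Y(c, W) = 2/3 + (-3 + W - 18/W)/(3*(W + c)) (Y(c, W) = 2/3 + ((W + (-3 - 18/W))/(W + c))/3 = 2/3 + ((-3 + W - 18/W)/(W + c))/3 = 2/3 + (-3 + W - 18/W)/(3*(W + c)))
Y(-18, m(0))**2 = ((-6 - 1*1 + (1/3)*1*(2*(-18) + 3*1))/(1*(1 - 18)))**2 = (1*(-6 - 1 + (1/3)*1*(-36 + 3))/(-17))**2 = (1*(-1/17)*(-6 - 1 + (1/3)*1*(-33)))**2 = (1*(-1/17)*(-6 - 1 - 11))**2 = (1*(-1/17)*(-18))**2 = (18/17)**2 = 324/289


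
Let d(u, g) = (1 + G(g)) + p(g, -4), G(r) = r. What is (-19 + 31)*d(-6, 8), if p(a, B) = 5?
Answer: 168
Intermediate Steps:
d(u, g) = 6 + g (d(u, g) = (1 + g) + 5 = 6 + g)
(-19 + 31)*d(-6, 8) = (-19 + 31)*(6 + 8) = 12*14 = 168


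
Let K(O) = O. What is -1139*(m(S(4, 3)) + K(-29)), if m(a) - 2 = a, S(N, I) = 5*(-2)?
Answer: 42143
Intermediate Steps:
S(N, I) = -10
m(a) = 2 + a
-1139*(m(S(4, 3)) + K(-29)) = -1139*((2 - 10) - 29) = -1139*(-8 - 29) = -1139*(-37) = 42143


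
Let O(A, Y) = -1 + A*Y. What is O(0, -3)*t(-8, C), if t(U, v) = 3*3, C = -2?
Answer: -9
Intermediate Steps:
t(U, v) = 9
O(0, -3)*t(-8, C) = (-1 + 0*(-3))*9 = (-1 + 0)*9 = -1*9 = -9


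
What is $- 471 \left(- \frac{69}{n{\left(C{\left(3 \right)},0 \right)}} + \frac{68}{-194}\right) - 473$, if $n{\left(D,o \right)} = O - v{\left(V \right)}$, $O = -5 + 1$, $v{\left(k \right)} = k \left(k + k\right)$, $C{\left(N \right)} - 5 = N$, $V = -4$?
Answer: $- \frac{469735}{388} \approx -1210.7$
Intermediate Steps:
$C{\left(N \right)} = 5 + N$
$v{\left(k \right)} = 2 k^{2}$ ($v{\left(k \right)} = k 2 k = 2 k^{2}$)
$O = -4$
$n{\left(D,o \right)} = -36$ ($n{\left(D,o \right)} = -4 - 2 \left(-4\right)^{2} = -4 - 2 \cdot 16 = -4 - 32 = -36$)
$- 471 \left(- \frac{69}{n{\left(C{\left(3 \right)},0 \right)}} + \frac{68}{-194}\right) - 473 = - 471 \left(- \frac{69}{-36} + \frac{68}{-194}\right) - 473 = - 471 \left(\left(-69\right) \left(- \frac{1}{36}\right) + 68 \left(- \frac{1}{194}\right)\right) - 473 = - 471 \left(\frac{23}{12} - \frac{34}{97}\right) - 473 = \left(-471\right) \frac{1823}{1164} - 473 = - \frac{286211}{388} - 473 = - \frac{469735}{388}$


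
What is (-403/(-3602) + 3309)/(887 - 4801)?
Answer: -11919421/14098228 ≈ -0.84546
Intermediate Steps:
(-403/(-3602) + 3309)/(887 - 4801) = (-403*(-1/3602) + 3309)/(-3914) = (403/3602 + 3309)*(-1/3914) = (11919421/3602)*(-1/3914) = -11919421/14098228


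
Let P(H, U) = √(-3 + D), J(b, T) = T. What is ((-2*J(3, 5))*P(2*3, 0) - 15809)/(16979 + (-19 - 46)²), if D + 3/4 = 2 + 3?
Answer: -15809/21204 - 5*√5/21204 ≈ -0.74609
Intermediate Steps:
D = 17/4 (D = -¾ + (2 + 3) = -¾ + 5 = 17/4 ≈ 4.2500)
P(H, U) = √5/2 (P(H, U) = √(-3 + 17/4) = √(5/4) = √5/2)
((-2*J(3, 5))*P(2*3, 0) - 15809)/(16979 + (-19 - 46)²) = ((-2*5)*(√5/2) - 15809)/(16979 + (-19 - 46)²) = (-5*√5 - 15809)/(16979 + (-65)²) = (-5*√5 - 15809)/(16979 + 4225) = (-15809 - 5*√5)/21204 = (-15809 - 5*√5)*(1/21204) = -15809/21204 - 5*√5/21204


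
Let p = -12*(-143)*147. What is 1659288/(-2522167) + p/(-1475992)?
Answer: -110189910135/132953511238 ≈ -0.82878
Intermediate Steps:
p = 252252 (p = 1716*147 = 252252)
1659288/(-2522167) + p/(-1475992) = 1659288/(-2522167) + 252252/(-1475992) = 1659288*(-1/2522167) + 252252*(-1/1475992) = -1659288/2522167 - 9009/52714 = -110189910135/132953511238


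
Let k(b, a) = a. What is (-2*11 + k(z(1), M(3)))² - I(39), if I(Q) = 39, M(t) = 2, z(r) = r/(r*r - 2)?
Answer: 361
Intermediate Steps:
z(r) = r/(-2 + r²) (z(r) = r/(r² - 2) = r/(-2 + r²))
(-2*11 + k(z(1), M(3)))² - I(39) = (-2*11 + 2)² - 1*39 = (-22 + 2)² - 39 = (-20)² - 39 = 400 - 39 = 361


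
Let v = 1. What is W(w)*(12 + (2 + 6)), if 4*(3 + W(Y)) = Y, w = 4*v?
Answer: -40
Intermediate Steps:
w = 4 (w = 4*1 = 4)
W(Y) = -3 + Y/4
W(w)*(12 + (2 + 6)) = (-3 + (¼)*4)*(12 + (2 + 6)) = (-3 + 1)*(12 + 8) = -2*20 = -40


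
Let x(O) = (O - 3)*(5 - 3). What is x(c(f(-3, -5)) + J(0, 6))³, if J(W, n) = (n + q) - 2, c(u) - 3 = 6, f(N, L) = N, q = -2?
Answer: 4096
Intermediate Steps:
c(u) = 9 (c(u) = 3 + 6 = 9)
J(W, n) = -4 + n (J(W, n) = (n - 2) - 2 = (-2 + n) - 2 = -4 + n)
x(O) = -6 + 2*O (x(O) = (-3 + O)*2 = -6 + 2*O)
x(c(f(-3, -5)) + J(0, 6))³ = (-6 + 2*(9 + (-4 + 6)))³ = (-6 + 2*(9 + 2))³ = (-6 + 2*11)³ = (-6 + 22)³ = 16³ = 4096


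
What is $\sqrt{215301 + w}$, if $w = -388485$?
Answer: $8 i \sqrt{2706} \approx 416.15 i$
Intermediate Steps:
$\sqrt{215301 + w} = \sqrt{215301 - 388485} = \sqrt{-173184} = 8 i \sqrt{2706}$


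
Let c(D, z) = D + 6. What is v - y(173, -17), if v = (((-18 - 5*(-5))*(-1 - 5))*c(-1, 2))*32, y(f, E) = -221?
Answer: -6499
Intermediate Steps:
c(D, z) = 6 + D
v = -6720 (v = (((-18 - 5*(-5))*(-1 - 5))*(6 - 1))*32 = (((-18 + 25)*(-6))*5)*32 = ((7*(-6))*5)*32 = -42*5*32 = -210*32 = -6720)
v - y(173, -17) = -6720 - 1*(-221) = -6720 + 221 = -6499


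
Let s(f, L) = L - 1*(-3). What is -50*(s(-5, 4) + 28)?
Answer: -1750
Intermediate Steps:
s(f, L) = 3 + L (s(f, L) = L + 3 = 3 + L)
-50*(s(-5, 4) + 28) = -50*((3 + 4) + 28) = -50*(7 + 28) = -50*35 = -1750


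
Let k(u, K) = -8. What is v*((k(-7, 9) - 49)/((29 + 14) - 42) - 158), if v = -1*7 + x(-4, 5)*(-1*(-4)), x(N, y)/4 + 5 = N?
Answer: 32465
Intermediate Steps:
x(N, y) = -20 + 4*N
v = -151 (v = -1*7 + (-20 + 4*(-4))*(-1*(-4)) = -7 + (-20 - 16)*4 = -7 - 36*4 = -7 - 144 = -151)
v*((k(-7, 9) - 49)/((29 + 14) - 42) - 158) = -151*((-8 - 49)/((29 + 14) - 42) - 158) = -151*(-57/(43 - 42) - 158) = -151*(-57/1 - 158) = -151*(-57*1 - 158) = -151*(-57 - 158) = -151*(-215) = 32465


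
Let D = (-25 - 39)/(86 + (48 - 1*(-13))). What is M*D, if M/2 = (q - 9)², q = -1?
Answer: -12800/147 ≈ -87.075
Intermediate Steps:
M = 200 (M = 2*(-1 - 9)² = 2*(-10)² = 2*100 = 200)
D = -64/147 (D = -64/(86 + (48 + 13)) = -64/(86 + 61) = -64/147 ≈ -0.43537)
M*D = 200*(-64/147) = -12800/147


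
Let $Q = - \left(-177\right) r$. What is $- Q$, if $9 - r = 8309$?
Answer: $1469100$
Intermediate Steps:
$r = -8300$ ($r = 9 - 8309 = -8300$)
$Q = -1469100$ ($Q = - \left(-177\right) \left(-8300\right) = \left(-1\right) 1469100 = -1469100$)
$- Q = \left(-1\right) \left(-1469100\right) = 1469100$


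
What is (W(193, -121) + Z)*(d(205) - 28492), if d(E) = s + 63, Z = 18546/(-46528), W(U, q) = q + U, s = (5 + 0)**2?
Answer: -11828384235/5816 ≈ -2.0338e+6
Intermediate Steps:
s = 25 (s = 5**2 = 25)
W(U, q) = U + q
Z = -9273/23264 (Z = 18546*(-1/46528) = -9273/23264 ≈ -0.39860)
d(E) = 88 (d(E) = 25 + 63 = 88)
(W(193, -121) + Z)*(d(205) - 28492) = ((193 - 121) - 9273/23264)*(88 - 28492) = (72 - 9273/23264)*(-28404) = (1665735/23264)*(-28404) = -11828384235/5816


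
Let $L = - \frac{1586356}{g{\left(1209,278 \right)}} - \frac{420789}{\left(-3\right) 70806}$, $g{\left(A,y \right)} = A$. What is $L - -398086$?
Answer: $\frac{3773975636675}{9511606} \approx 3.9678 \cdot 10^{5}$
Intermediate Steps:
$L = - \frac{12461549441}{9511606}$ ($L = - \frac{1586356}{1209} - \frac{420789}{\left(-3\right) 70806} = \left(-1586356\right) \frac{1}{1209} - \frac{420789}{-212418} = - \frac{1586356}{1209} - - \frac{140263}{70806} = - \frac{1586356}{1209} + \frac{140263}{70806} = - \frac{12461549441}{9511606} \approx -1310.1$)
$L - -398086 = - \frac{12461549441}{9511606} - -398086 = - \frac{12461549441}{9511606} + 398086 = \frac{3773975636675}{9511606}$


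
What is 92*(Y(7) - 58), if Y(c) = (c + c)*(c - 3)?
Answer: -184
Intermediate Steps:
Y(c) = 2*c*(-3 + c) (Y(c) = (2*c)*(-3 + c) = 2*c*(-3 + c))
92*(Y(7) - 58) = 92*(2*7*(-3 + 7) - 58) = 92*(2*7*4 - 58) = 92*(56 - 58) = 92*(-2) = -184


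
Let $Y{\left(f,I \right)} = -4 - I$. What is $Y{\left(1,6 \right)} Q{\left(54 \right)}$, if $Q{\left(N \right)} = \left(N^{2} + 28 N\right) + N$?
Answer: $-44820$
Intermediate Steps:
$Q{\left(N \right)} = N^{2} + 29 N$
$Y{\left(1,6 \right)} Q{\left(54 \right)} = \left(-4 - 6\right) 54 \left(29 + 54\right) = \left(-4 - 6\right) 54 \cdot 83 = \left(-10\right) 4482 = -44820$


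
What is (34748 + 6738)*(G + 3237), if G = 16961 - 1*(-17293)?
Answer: 1555351626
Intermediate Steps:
G = 34254 (G = 16961 + 17293 = 34254)
(34748 + 6738)*(G + 3237) = (34748 + 6738)*(34254 + 3237) = 41486*37491 = 1555351626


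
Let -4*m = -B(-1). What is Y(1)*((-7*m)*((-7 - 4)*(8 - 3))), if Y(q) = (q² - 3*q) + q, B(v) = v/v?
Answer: -385/4 ≈ -96.250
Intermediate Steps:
B(v) = 1
m = ¼ (m = -(-1)/4 = -¼*(-1) = ¼ ≈ 0.25000)
Y(q) = q² - 2*q
Y(1)*((-7*m)*((-7 - 4)*(8 - 3))) = (1*(-2 + 1))*((-7*¼)*((-7 - 4)*(8 - 3))) = (1*(-1))*(-(-77)*5/4) = -(-7)*(-55)/4 = -1*385/4 = -385/4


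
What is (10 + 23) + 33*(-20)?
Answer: -627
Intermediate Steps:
(10 + 23) + 33*(-20) = 33 - 660 = -627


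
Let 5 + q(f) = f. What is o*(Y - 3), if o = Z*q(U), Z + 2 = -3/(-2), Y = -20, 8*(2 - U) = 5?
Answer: -667/16 ≈ -41.688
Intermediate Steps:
U = 11/8 (U = 2 - 1/8*5 = 2 - 5/8 = 11/8 ≈ 1.3750)
q(f) = -5 + f
Z = -1/2 (Z = -2 - 3/(-2) = -2 - 3*(-1/2) = -2 + 3/2 = -1/2 ≈ -0.50000)
o = 29/16 (o = -(-5 + 11/8)/2 = -1/2*(-29/8) = 29/16 ≈ 1.8125)
o*(Y - 3) = 29*(-20 - 3)/16 = (29/16)*(-23) = -667/16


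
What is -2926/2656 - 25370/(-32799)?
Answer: -14293577/43557072 ≈ -0.32816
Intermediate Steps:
-2926/2656 - 25370/(-32799) = -2926*1/2656 - 25370*(-1/32799) = -1463/1328 + 25370/32799 = -14293577/43557072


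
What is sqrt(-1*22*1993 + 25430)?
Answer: 4*I*sqrt(1151) ≈ 135.71*I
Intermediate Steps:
sqrt(-1*22*1993 + 25430) = sqrt(-22*1993 + 25430) = sqrt(-43846 + 25430) = sqrt(-18416) = 4*I*sqrt(1151)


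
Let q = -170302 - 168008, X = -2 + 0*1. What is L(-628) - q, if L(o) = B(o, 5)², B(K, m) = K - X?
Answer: 730186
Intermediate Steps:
X = -2 (X = -2 + 0 = -2)
B(K, m) = 2 + K (B(K, m) = K - 1*(-2) = K + 2 = 2 + K)
q = -338310
L(o) = (2 + o)²
L(-628) - q = (2 - 628)² - 1*(-338310) = (-626)² + 338310 = 391876 + 338310 = 730186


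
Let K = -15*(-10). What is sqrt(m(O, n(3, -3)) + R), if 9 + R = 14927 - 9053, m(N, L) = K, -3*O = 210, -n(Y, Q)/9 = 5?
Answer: sqrt(6015) ≈ 77.556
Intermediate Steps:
n(Y, Q) = -45 (n(Y, Q) = -9*5 = -45)
K = 150
O = -70 (O = -1/3*210 = -70)
m(N, L) = 150
R = 5865 (R = -9 + (14927 - 9053) = -9 + 5874 = 5865)
sqrt(m(O, n(3, -3)) + R) = sqrt(150 + 5865) = sqrt(6015)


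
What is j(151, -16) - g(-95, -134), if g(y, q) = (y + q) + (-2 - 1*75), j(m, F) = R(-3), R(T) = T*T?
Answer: 315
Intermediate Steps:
R(T) = T²
j(m, F) = 9 (j(m, F) = (-3)² = 9)
g(y, q) = -77 + q + y (g(y, q) = (q + y) + (-2 - 75) = (q + y) - 77 = -77 + q + y)
j(151, -16) - g(-95, -134) = 9 - (-77 - 134 - 95) = 9 - 1*(-306) = 9 + 306 = 315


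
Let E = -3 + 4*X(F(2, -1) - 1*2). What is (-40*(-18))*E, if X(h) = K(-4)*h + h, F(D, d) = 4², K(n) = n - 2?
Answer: -203760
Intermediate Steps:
K(n) = -2 + n
F(D, d) = 16
X(h) = -5*h (X(h) = (-2 - 4)*h + h = -6*h + h = -5*h)
E = -283 (E = -3 + 4*(-5*(16 - 1*2)) = -3 + 4*(-5*(16 - 2)) = -3 + 4*(-5*14) = -3 + 4*(-70) = -3 - 280 = -283)
(-40*(-18))*E = -40*(-18)*(-283) = 720*(-283) = -203760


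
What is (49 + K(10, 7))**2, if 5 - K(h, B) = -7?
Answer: 3721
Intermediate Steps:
K(h, B) = 12 (K(h, B) = 5 - 1*(-7) = 5 + 7 = 12)
(49 + K(10, 7))**2 = (49 + 12)**2 = 61**2 = 3721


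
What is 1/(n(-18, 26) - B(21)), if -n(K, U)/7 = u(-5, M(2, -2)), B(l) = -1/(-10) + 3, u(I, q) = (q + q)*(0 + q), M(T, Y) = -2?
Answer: -10/591 ≈ -0.016920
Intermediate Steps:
u(I, q) = 2*q² (u(I, q) = (2*q)*q = 2*q²)
B(l) = 31/10 (B(l) = -1*(-⅒) + 3 = ⅒ + 3 = 31/10)
n(K, U) = -56 (n(K, U) = -14*(-2)² = -14*4 = -7*8 = -56)
1/(n(-18, 26) - B(21)) = 1/(-56 - 1*31/10) = 1/(-56 - 31/10) = 1/(-591/10) = -10/591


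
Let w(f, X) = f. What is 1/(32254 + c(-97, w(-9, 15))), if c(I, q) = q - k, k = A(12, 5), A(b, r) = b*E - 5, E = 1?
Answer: 1/32238 ≈ 3.1019e-5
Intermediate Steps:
A(b, r) = -5 + b (A(b, r) = b*1 - 5 = b - 5 = -5 + b)
k = 7 (k = -5 + 12 = 7)
c(I, q) = -7 + q (c(I, q) = q - 1*7 = q - 7 = -7 + q)
1/(32254 + c(-97, w(-9, 15))) = 1/(32254 + (-7 - 9)) = 1/(32254 - 16) = 1/32238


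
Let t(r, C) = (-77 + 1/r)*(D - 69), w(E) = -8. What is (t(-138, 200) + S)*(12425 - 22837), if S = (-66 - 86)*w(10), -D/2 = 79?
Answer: -13432193222/69 ≈ -1.9467e+8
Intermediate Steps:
D = -158 (D = -2*79 = -158)
t(r, C) = 17479 - 227/r (t(r, C) = (-77 + 1/r)*(-158 - 69) = (-77 + 1/r)*(-227) = 17479 - 227/r)
S = 1216 (S = (-66 - 86)*(-8) = -152*(-8) = 1216)
(t(-138, 200) + S)*(12425 - 22837) = ((17479 - 227/(-138)) + 1216)*(12425 - 22837) = ((17479 - 227*(-1/138)) + 1216)*(-10412) = ((17479 + 227/138) + 1216)*(-10412) = (2412329/138 + 1216)*(-10412) = (2580137/138)*(-10412) = -13432193222/69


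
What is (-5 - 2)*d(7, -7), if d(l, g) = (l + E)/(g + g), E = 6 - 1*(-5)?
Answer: 9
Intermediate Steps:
E = 11 (E = 6 + 5 = 11)
d(l, g) = (11 + l)/(2*g) (d(l, g) = (l + 11)/(g + g) = (11 + l)/((2*g)) = (11 + l)*(1/(2*g)) = (11 + l)/(2*g))
(-5 - 2)*d(7, -7) = (-5 - 2)*((1/2)*(11 + 7)/(-7)) = -7*(-1)*18/(2*7) = -7*(-9/7) = 9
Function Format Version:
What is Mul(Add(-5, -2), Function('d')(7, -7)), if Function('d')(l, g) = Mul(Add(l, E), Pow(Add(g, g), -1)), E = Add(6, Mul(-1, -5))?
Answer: 9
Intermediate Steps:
E = 11 (E = Add(6, 5) = 11)
Function('d')(l, g) = Mul(Rational(1, 2), Pow(g, -1), Add(11, l)) (Function('d')(l, g) = Mul(Add(l, 11), Pow(Add(g, g), -1)) = Mul(Add(11, l), Pow(Mul(2, g), -1)) = Mul(Add(11, l), Mul(Rational(1, 2), Pow(g, -1))) = Mul(Rational(1, 2), Pow(g, -1), Add(11, l)))
Mul(Add(-5, -2), Function('d')(7, -7)) = Mul(Add(-5, -2), Mul(Rational(1, 2), Pow(-7, -1), Add(11, 7))) = Mul(-7, Mul(Rational(1, 2), Rational(-1, 7), 18)) = Mul(-7, Rational(-9, 7)) = 9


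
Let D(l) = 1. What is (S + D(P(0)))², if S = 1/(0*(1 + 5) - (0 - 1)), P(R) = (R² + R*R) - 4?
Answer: 4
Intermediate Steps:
P(R) = -4 + 2*R² (P(R) = (R² + R²) - 4 = 2*R² - 4 = -4 + 2*R²)
S = 1 (S = 1/(0*6 - 1*(-1)) = 1/(0 + 1) = 1/1 = 1)
(S + D(P(0)))² = (1 + 1)² = 2² = 4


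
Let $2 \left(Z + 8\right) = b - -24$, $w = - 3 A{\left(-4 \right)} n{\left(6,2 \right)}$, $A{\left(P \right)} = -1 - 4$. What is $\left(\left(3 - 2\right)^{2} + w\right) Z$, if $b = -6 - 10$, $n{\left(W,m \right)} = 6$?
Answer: $-364$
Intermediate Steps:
$A{\left(P \right)} = -5$ ($A{\left(P \right)} = -1 - 4 = -5$)
$b = -16$ ($b = -6 - 10 = -16$)
$w = 90$ ($w = \left(-3\right) \left(-5\right) 6 = 15 \cdot 6 = 90$)
$Z = -4$ ($Z = -8 + \frac{-16 - -24}{2} = -8 + \frac{-16 + 24}{2} = -8 + \frac{1}{2} \cdot 8 = -8 + 4 = -4$)
$\left(\left(3 - 2\right)^{2} + w\right) Z = \left(\left(3 - 2\right)^{2} + 90\right) \left(-4\right) = \left(1^{2} + 90\right) \left(-4\right) = \left(1 + 90\right) \left(-4\right) = 91 \left(-4\right) = -364$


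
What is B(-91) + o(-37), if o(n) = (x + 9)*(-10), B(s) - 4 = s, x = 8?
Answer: -257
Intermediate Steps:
B(s) = 4 + s
o(n) = -170 (o(n) = (8 + 9)*(-10) = 17*(-10) = -170)
B(-91) + o(-37) = (4 - 91) - 170 = -87 - 170 = -257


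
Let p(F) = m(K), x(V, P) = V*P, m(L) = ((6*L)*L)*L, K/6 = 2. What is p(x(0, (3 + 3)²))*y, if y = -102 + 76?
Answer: -269568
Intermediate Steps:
K = 12 (K = 6*2 = 12)
m(L) = 6*L³ (m(L) = (6*L²)*L = 6*L³)
x(V, P) = P*V
p(F) = 10368 (p(F) = 6*12³ = 6*1728 = 10368)
y = -26
p(x(0, (3 + 3)²))*y = 10368*(-26) = -269568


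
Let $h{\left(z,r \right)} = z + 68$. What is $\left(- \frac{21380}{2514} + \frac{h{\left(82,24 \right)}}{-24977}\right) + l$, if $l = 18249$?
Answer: $\frac{572680035481}{31396089} \approx 18241.0$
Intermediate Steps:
$h{\left(z,r \right)} = 68 + z$
$\left(- \frac{21380}{2514} + \frac{h{\left(82,24 \right)}}{-24977}\right) + l = \left(- \frac{21380}{2514} + \frac{68 + 82}{-24977}\right) + 18249 = \left(\left(-21380\right) \frac{1}{2514} + 150 \left(- \frac{1}{24977}\right)\right) + 18249 = \left(- \frac{10690}{1257} - \frac{150}{24977}\right) + 18249 = - \frac{267192680}{31396089} + 18249 = \frac{572680035481}{31396089}$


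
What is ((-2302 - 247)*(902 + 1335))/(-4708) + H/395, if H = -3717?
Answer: 2234834999/1859660 ≈ 1201.7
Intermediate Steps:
((-2302 - 247)*(902 + 1335))/(-4708) + H/395 = ((-2302 - 247)*(902 + 1335))/(-4708) - 3717/395 = -2549*2237*(-1/4708) - 3717*1/395 = -5702113*(-1/4708) - 3717/395 = 5702113/4708 - 3717/395 = 2234834999/1859660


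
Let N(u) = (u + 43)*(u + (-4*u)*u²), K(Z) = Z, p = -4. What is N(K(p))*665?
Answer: 6535620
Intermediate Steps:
N(u) = (43 + u)*(u - 4*u³)
N(K(p))*665 = -4*(43 - 4 - 172*(-4)² - 4*(-4)³)*665 = -4*(43 - 4 - 172*16 - 4*(-64))*665 = -4*(43 - 4 - 2752 + 256)*665 = -4*(-2457)*665 = 9828*665 = 6535620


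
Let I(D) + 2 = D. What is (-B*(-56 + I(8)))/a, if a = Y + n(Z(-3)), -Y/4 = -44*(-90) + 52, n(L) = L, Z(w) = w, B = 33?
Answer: -1650/16051 ≈ -0.10280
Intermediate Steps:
I(D) = -2 + D
Y = -16048 (Y = -4*(-44*(-90) + 52) = -4*(3960 + 52) = -4*4012 = -16048)
a = -16051 (a = -16048 - 3 = -16051)
(-B*(-56 + I(8)))/a = -33*(-56 + (-2 + 8))/(-16051) = -33*(-56 + 6)*(-1/16051) = -33*(-50)*(-1/16051) = -1*(-1650)*(-1/16051) = 1650*(-1/16051) = -1650/16051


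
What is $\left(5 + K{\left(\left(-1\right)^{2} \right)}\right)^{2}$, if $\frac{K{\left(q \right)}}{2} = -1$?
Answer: $9$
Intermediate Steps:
$K{\left(q \right)} = -2$ ($K{\left(q \right)} = 2 \left(-1\right) = -2$)
$\left(5 + K{\left(\left(-1\right)^{2} \right)}\right)^{2} = \left(5 - 2\right)^{2} = 3^{2} = 9$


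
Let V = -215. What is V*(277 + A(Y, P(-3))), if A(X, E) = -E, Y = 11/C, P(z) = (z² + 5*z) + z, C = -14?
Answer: -61490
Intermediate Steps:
P(z) = z² + 6*z
Y = -11/14 (Y = 11/(-14) = 11*(-1/14) = -11/14 ≈ -0.78571)
V*(277 + A(Y, P(-3))) = -215*(277 - (-3)*(6 - 3)) = -215*(277 - (-3)*3) = -215*(277 - 1*(-9)) = -215*(277 + 9) = -215*286 = -61490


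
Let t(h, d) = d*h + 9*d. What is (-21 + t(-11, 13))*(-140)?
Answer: 6580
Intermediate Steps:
t(h, d) = 9*d + d*h
(-21 + t(-11, 13))*(-140) = (-21 + 13*(9 - 11))*(-140) = (-21 + 13*(-2))*(-140) = (-21 - 26)*(-140) = -47*(-140) = 6580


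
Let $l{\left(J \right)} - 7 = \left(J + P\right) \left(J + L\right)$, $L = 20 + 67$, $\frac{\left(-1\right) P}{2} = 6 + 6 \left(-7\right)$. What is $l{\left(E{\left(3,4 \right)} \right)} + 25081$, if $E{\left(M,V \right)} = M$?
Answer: $31838$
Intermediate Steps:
$P = 72$ ($P = - 2 \left(6 + 6 \left(-7\right)\right) = - 2 \left(6 - 42\right) = \left(-2\right) \left(-36\right) = 72$)
$L = 87$
$l{\left(J \right)} = 7 + \left(72 + J\right) \left(87 + J\right)$ ($l{\left(J \right)} = 7 + \left(J + 72\right) \left(J + 87\right) = 7 + \left(72 + J\right) \left(87 + J\right)$)
$l{\left(E{\left(3,4 \right)} \right)} + 25081 = \left(6271 + 3^{2} + 159 \cdot 3\right) + 25081 = \left(6271 + 9 + 477\right) + 25081 = 6757 + 25081 = 31838$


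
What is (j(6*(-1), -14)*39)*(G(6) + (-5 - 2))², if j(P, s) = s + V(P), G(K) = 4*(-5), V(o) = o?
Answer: -568620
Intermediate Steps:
G(K) = -20
j(P, s) = P + s (j(P, s) = s + P = P + s)
(j(6*(-1), -14)*39)*(G(6) + (-5 - 2))² = ((6*(-1) - 14)*39)*(-20 + (-5 - 2))² = ((-6 - 14)*39)*(-20 - 7)² = -20*39*(-27)² = -780*729 = -568620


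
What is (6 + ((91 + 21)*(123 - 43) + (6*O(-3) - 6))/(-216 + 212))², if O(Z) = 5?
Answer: 5017600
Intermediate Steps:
(6 + ((91 + 21)*(123 - 43) + (6*O(-3) - 6))/(-216 + 212))² = (6 + ((91 + 21)*(123 - 43) + (6*5 - 6))/(-216 + 212))² = (6 + (112*80 + (30 - 6))/(-4))² = (6 + (8960 + 24)*(-¼))² = (6 + 8984*(-¼))² = (6 - 2246)² = (-2240)² = 5017600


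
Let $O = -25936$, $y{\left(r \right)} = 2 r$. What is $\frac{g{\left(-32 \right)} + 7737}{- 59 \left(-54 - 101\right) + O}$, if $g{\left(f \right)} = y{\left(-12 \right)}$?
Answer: $- \frac{2571}{5597} \approx -0.45935$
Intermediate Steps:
$g{\left(f \right)} = -24$ ($g{\left(f \right)} = 2 \left(-12\right) = -24$)
$\frac{g{\left(-32 \right)} + 7737}{- 59 \left(-54 - 101\right) + O} = \frac{-24 + 7737}{- 59 \left(-54 - 101\right) - 25936} = \frac{7713}{\left(-59\right) \left(-155\right) - 25936} = \frac{7713}{9145 - 25936} = \frac{7713}{-16791} = 7713 \left(- \frac{1}{16791}\right) = - \frac{2571}{5597}$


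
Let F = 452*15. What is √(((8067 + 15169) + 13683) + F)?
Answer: √43699 ≈ 209.04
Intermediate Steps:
F = 6780
√(((8067 + 15169) + 13683) + F) = √(((8067 + 15169) + 13683) + 6780) = √((23236 + 13683) + 6780) = √(36919 + 6780) = √43699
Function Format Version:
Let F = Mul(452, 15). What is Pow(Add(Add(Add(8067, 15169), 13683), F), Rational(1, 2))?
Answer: Pow(43699, Rational(1, 2)) ≈ 209.04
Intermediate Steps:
F = 6780
Pow(Add(Add(Add(8067, 15169), 13683), F), Rational(1, 2)) = Pow(Add(Add(Add(8067, 15169), 13683), 6780), Rational(1, 2)) = Pow(Add(Add(23236, 13683), 6780), Rational(1, 2)) = Pow(Add(36919, 6780), Rational(1, 2)) = Pow(43699, Rational(1, 2))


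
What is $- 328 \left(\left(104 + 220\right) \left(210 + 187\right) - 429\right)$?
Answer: $-42049272$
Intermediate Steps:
$- 328 \left(\left(104 + 220\right) \left(210 + 187\right) - 429\right) = - 328 \left(324 \cdot 397 - 429\right) = - 328 \left(128628 - 429\right) = \left(-328\right) 128199 = -42049272$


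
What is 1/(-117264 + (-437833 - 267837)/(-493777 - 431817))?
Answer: -462797/54269074573 ≈ -8.5278e-6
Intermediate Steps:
1/(-117264 + (-437833 - 267837)/(-493777 - 431817)) = 1/(-117264 - 705670/(-925594)) = 1/(-117264 - 705670*(-1/925594)) = 1/(-117264 + 352835/462797) = 1/(-54269074573/462797) = -462797/54269074573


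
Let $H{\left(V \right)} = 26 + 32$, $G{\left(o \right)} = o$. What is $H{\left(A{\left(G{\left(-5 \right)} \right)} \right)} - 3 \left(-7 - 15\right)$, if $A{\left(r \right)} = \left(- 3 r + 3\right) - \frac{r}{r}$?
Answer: $124$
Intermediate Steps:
$A{\left(r \right)} = 2 - 3 r$ ($A{\left(r \right)} = \left(3 - 3 r\right) - 1 = 2 - 3 r$)
$H{\left(V \right)} = 58$
$H{\left(A{\left(G{\left(-5 \right)} \right)} \right)} - 3 \left(-7 - 15\right) = 58 - 3 \left(-7 - 15\right) = 58 - -66 = 58 + 66 = 124$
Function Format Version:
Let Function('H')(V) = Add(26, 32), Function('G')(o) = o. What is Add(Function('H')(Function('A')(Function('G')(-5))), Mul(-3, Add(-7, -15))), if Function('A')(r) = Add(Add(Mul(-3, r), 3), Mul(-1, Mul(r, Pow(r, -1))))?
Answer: 124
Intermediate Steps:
Function('A')(r) = Add(2, Mul(-3, r)) (Function('A')(r) = Add(Add(3, Mul(-3, r)), Mul(-1, 1)) = Add(Add(3, Mul(-3, r)), -1) = Add(2, Mul(-3, r)))
Function('H')(V) = 58
Add(Function('H')(Function('A')(Function('G')(-5))), Mul(-3, Add(-7, -15))) = Add(58, Mul(-3, Add(-7, -15))) = Add(58, Mul(-3, -22)) = Add(58, 66) = 124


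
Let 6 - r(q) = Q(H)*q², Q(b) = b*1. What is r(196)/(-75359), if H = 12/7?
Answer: 65850/75359 ≈ 0.87382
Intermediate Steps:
H = 12/7 (H = 12*(⅐) = 12/7 ≈ 1.7143)
Q(b) = b
r(q) = 6 - 12*q²/7
r(196)/(-75359) = (6 - 12/7*196²)/(-75359) = (6 - 12/7*38416)*(-1/75359) = (6 - 65856)*(-1/75359) = -65850*(-1/75359) = 65850/75359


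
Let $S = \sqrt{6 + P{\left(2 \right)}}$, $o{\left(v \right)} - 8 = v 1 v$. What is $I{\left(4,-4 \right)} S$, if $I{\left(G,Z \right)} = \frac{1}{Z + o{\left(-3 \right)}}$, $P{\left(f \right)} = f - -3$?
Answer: $\frac{\sqrt{11}}{13} \approx 0.25513$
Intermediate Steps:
$o{\left(v \right)} = 8 + v^{2}$ ($o{\left(v \right)} = 8 + v 1 v = 8 + v v = 8 + v^{2}$)
$P{\left(f \right)} = 3 + f$ ($P{\left(f \right)} = f + 3 = 3 + f$)
$I{\left(G,Z \right)} = \frac{1}{17 + Z}$ ($I{\left(G,Z \right)} = \frac{1}{Z + \left(8 + \left(-3\right)^{2}\right)} = \frac{1}{Z + \left(8 + 9\right)} = \frac{1}{Z + 17} = \frac{1}{17 + Z}$)
$S = \sqrt{11}$ ($S = \sqrt{6 + \left(3 + 2\right)} = \sqrt{6 + 5} = \sqrt{11} \approx 3.3166$)
$I{\left(4,-4 \right)} S = \frac{\sqrt{11}}{17 - 4} = \frac{\sqrt{11}}{13}$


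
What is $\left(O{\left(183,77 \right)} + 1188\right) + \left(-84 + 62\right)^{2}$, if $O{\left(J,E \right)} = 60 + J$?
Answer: $1915$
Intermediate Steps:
$\left(O{\left(183,77 \right)} + 1188\right) + \left(-84 + 62\right)^{2} = \left(\left(60 + 183\right) + 1188\right) + \left(-84 + 62\right)^{2} = \left(243 + 1188\right) + \left(-22\right)^{2} = 1431 + 484 = 1915$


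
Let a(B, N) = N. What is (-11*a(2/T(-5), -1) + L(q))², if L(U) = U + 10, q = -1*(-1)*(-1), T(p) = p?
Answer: 400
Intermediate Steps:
q = -1 (q = 1*(-1) = -1)
L(U) = 10 + U
(-11*a(2/T(-5), -1) + L(q))² = (-11*(-1) + (10 - 1))² = (11 + 9)² = 20² = 400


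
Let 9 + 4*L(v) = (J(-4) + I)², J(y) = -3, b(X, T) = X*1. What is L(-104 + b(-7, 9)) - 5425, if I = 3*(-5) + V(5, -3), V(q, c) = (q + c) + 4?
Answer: -21565/4 ≈ -5391.3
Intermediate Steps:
b(X, T) = X
V(q, c) = 4 + c + q (V(q, c) = (c + q) + 4 = 4 + c + q)
I = -9 (I = 3*(-5) + (4 - 3 + 5) = -15 + 6 = -9)
L(v) = 135/4 (L(v) = -9/4 + (-3 - 9)²/4 = -9/4 + (¼)*(-12)² = -9/4 + (¼)*144 = -9/4 + 36 = 135/4)
L(-104 + b(-7, 9)) - 5425 = 135/4 - 5425 = -21565/4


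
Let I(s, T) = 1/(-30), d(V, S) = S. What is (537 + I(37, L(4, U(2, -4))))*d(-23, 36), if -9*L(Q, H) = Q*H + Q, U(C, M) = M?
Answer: 96654/5 ≈ 19331.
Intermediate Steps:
L(Q, H) = -Q/9 - H*Q/9 (L(Q, H) = -(Q*H + Q)/9 = -(H*Q + Q)/9 = -(Q + H*Q)/9 = -Q/9 - H*Q/9)
I(s, T) = -1/30
(537 + I(37, L(4, U(2, -4))))*d(-23, 36) = (537 - 1/30)*36 = (16109/30)*36 = 96654/5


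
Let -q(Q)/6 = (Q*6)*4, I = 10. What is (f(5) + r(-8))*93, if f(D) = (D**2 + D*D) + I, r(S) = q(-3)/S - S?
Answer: 1302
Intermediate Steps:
q(Q) = -144*Q (q(Q) = -6*Q*6*4 = -6*6*Q*4 = -144*Q)
r(S) = -S + 432/S (r(S) = (-144*(-3))/S - S = 432/S - S = -S + 432/S)
f(D) = 10 + 2*D**2 (f(D) = (D**2 + D*D) + 10 = (D**2 + D**2) + 10 = 2*D**2 + 10 = 10 + 2*D**2)
(f(5) + r(-8))*93 = ((10 + 2*5**2) + (-1*(-8) + 432/(-8)))*93 = ((10 + 2*25) + (8 + 432*(-1/8)))*93 = ((10 + 50) + (8 - 54))*93 = (60 - 46)*93 = 14*93 = 1302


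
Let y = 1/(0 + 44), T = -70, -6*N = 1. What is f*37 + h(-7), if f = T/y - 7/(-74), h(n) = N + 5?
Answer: -341855/3 ≈ -1.1395e+5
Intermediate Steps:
N = -1/6 (N = -1/6*1 = -1/6 ≈ -0.16667)
h(n) = 29/6 (h(n) = -1/6 + 5 = 29/6)
y = 1/44 ≈ 0.022727
f = -227913/74 (f = -70/1/44 - 7/(-74) = -70*44 - 7*(-1/74) = -3080 + 7/74 = -227913/74 ≈ -3079.9)
f*37 + h(-7) = -227913/74*37 + 29/6 = -227913/2 + 29/6 = -341855/3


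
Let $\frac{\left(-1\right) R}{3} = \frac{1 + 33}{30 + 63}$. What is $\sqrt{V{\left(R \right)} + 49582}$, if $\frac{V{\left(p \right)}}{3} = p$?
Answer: $\frac{2 \sqrt{11911285}}{31} \approx 222.66$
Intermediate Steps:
$R = - \frac{34}{31}$ ($R = - 3 \frac{1 + 33}{30 + 63} = - 3 \cdot \frac{34}{93} = - 3 \cdot 34 \cdot \frac{1}{93} = \left(-3\right) \frac{34}{93} = - \frac{34}{31} \approx -1.0968$)
$V{\left(p \right)} = 3 p$
$\sqrt{V{\left(R \right)} + 49582} = \sqrt{3 \left(- \frac{34}{31}\right) + 49582} = \sqrt{- \frac{102}{31} + 49582} = \sqrt{\frac{1536940}{31}} = \frac{2 \sqrt{11911285}}{31}$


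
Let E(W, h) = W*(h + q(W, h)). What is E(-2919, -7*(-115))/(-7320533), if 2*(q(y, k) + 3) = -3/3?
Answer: 4679157/14641066 ≈ 0.31959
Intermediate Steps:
q(y, k) = -7/2 (q(y, k) = -3 + (-3/3)/2 = -3 + (-3*⅓)/2 = -3 + (½)*(-1) = -3 - ½ = -7/2)
E(W, h) = W*(-7/2 + h) (E(W, h) = W*(h - 7/2) = W*(-7/2 + h))
E(-2919, -7*(-115))/(-7320533) = ((½)*(-2919)*(-7 + 2*(-7*(-115))))/(-7320533) = ((½)*(-2919)*(-7 + 2*805))*(-1/7320533) = ((½)*(-2919)*(-7 + 1610))*(-1/7320533) = ((½)*(-2919)*1603)*(-1/7320533) = -4679157/2*(-1/7320533) = 4679157/14641066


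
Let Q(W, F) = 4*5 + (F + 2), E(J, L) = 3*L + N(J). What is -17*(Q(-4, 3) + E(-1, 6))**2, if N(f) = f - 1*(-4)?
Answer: -35972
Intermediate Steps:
N(f) = 4 + f (N(f) = f + 4 = 4 + f)
E(J, L) = 4 + J + 3*L (E(J, L) = 3*L + (4 + J) = 4 + J + 3*L)
Q(W, F) = 22 + F (Q(W, F) = 20 + (2 + F) = 22 + F)
-17*(Q(-4, 3) + E(-1, 6))**2 = -17*((22 + 3) + (4 - 1 + 3*6))**2 = -17*(25 + (4 - 1 + 18))**2 = -17*(25 + 21)**2 = -17*46**2 = -17*2116 = -35972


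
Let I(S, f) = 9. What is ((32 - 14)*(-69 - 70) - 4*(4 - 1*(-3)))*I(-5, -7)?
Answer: -22770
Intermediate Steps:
((32 - 14)*(-69 - 70) - 4*(4 - 1*(-3)))*I(-5, -7) = ((32 - 14)*(-69 - 70) - 4*(4 - 1*(-3)))*9 = (18*(-139) - 4*(4 + 3))*9 = (-2502 - 4*7)*9 = (-2502 - 28)*9 = -2530*9 = -22770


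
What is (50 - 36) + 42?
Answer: 56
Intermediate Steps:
(50 - 36) + 42 = 14 + 42 = 56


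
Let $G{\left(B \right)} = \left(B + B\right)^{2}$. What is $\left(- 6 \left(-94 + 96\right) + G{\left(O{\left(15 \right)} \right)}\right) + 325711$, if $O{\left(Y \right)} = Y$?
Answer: $326599$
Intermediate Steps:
$G{\left(B \right)} = 4 B^{2}$ ($G{\left(B \right)} = \left(2 B\right)^{2} = 4 B^{2}$)
$\left(- 6 \left(-94 + 96\right) + G{\left(O{\left(15 \right)} \right)}\right) + 325711 = \left(- 6 \left(-94 + 96\right) + 4 \cdot 15^{2}\right) + 325711 = \left(\left(-6\right) 2 + 4 \cdot 225\right) + 325711 = \left(-12 + 900\right) + 325711 = 888 + 325711 = 326599$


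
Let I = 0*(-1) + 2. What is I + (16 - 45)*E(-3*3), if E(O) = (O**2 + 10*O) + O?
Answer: 524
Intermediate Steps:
I = 2 (I = 0 + 2 = 2)
E(O) = O**2 + 11*O
I + (16 - 45)*E(-3*3) = 2 + (16 - 45)*((-3*3)*(11 - 3*3)) = 2 - (-261)*(11 - 9) = 2 - (-261)*2 = 2 - 29*(-18) = 2 + 522 = 524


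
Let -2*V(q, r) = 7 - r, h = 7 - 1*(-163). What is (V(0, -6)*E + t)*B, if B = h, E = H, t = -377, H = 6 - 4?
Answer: -66300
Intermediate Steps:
H = 2
E = 2
h = 170 (h = 7 + 163 = 170)
V(q, r) = -7/2 + r/2 (V(q, r) = -(7 - r)/2 = -7/2 + r/2)
B = 170
(V(0, -6)*E + t)*B = ((-7/2 + (½)*(-6))*2 - 377)*170 = ((-7/2 - 3)*2 - 377)*170 = (-13/2*2 - 377)*170 = (-13 - 377)*170 = -390*170 = -66300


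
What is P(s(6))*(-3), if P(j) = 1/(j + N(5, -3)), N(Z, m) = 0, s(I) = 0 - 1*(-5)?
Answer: -⅗ ≈ -0.60000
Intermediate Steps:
s(I) = 5 (s(I) = 0 + 5 = 5)
P(j) = 1/j (P(j) = 1/(j + 0) = 1/j)
P(s(6))*(-3) = -3/5 = (⅕)*(-3) = -⅗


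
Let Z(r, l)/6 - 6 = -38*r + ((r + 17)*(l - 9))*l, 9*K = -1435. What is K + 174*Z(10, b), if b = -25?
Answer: 212122661/9 ≈ 2.3569e+7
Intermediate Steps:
K = -1435/9 (K = (⅑)*(-1435) = -1435/9 ≈ -159.44)
Z(r, l) = 36 - 228*r + 6*l*(-9 + l)*(17 + r) (Z(r, l) = 36 + 6*(-38*r + ((r + 17)*(l - 9))*l) = 36 + 6*(-38*r + ((17 + r)*(-9 + l))*l) = 36 + 6*(-38*r + ((-9 + l)*(17 + r))*l) = 36 + 6*(-38*r + l*(-9 + l)*(17 + r)) = 36 + (-228*r + 6*l*(-9 + l)*(17 + r)) = 36 - 228*r + 6*l*(-9 + l)*(17 + r))
K + 174*Z(10, b) = -1435/9 + 174*(36 - 918*(-25) - 228*10 + 102*(-25)² - 54*(-25)*10 + 6*10*(-25)²) = -1435/9 + 174*(36 + 22950 - 2280 + 102*625 + 13500 + 6*10*625) = -1435/9 + 174*(36 + 22950 - 2280 + 63750 + 13500 + 37500) = -1435/9 + 174*135456 = -1435/9 + 23569344 = 212122661/9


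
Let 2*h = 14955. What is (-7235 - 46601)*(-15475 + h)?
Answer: 430553410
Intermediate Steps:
h = 14955/2 (h = (½)*14955 = 14955/2 ≈ 7477.5)
(-7235 - 46601)*(-15475 + h) = (-7235 - 46601)*(-15475 + 14955/2) = -53836*(-15995/2) = 430553410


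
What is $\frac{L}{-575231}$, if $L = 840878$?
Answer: $- \frac{840878}{575231} \approx -1.4618$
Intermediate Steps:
$\frac{L}{-575231} = \frac{840878}{-575231} = 840878 \left(- \frac{1}{575231}\right) = - \frac{840878}{575231}$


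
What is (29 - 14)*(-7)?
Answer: -105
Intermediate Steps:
(29 - 14)*(-7) = 15*(-7) = -105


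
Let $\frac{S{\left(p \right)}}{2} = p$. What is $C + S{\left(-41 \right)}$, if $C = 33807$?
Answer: $33725$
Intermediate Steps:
$S{\left(p \right)} = 2 p$
$C + S{\left(-41 \right)} = 33807 + 2 \left(-41\right) = 33807 - 82 = 33725$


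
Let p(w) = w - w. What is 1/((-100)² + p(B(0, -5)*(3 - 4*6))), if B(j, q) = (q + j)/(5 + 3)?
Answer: 1/10000 ≈ 0.00010000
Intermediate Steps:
B(j, q) = j/8 + q/8 (B(j, q) = (j + q)/8 = (j + q)*(⅛) = j/8 + q/8)
p(w) = 0
1/((-100)² + p(B(0, -5)*(3 - 4*6))) = 1/((-100)² + 0) = 1/(10000 + 0) = 1/10000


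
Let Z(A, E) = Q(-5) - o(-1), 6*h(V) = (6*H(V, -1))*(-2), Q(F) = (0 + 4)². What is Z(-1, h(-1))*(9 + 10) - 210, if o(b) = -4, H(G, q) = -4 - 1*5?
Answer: 170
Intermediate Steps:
H(G, q) = -9 (H(G, q) = -4 - 5 = -9)
Q(F) = 16 (Q(F) = 4² = 16)
h(V) = 18 (h(V) = ((6*(-9))*(-2))/6 = (-54*(-2))/6 = (⅙)*108 = 18)
Z(A, E) = 20 (Z(A, E) = 16 - 1*(-4) = 16 + 4 = 20)
Z(-1, h(-1))*(9 + 10) - 210 = 20*(9 + 10) - 210 = 20*19 - 210 = 380 - 210 = 170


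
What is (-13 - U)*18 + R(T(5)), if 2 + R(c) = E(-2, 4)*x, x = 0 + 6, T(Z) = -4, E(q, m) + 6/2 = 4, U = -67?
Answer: 976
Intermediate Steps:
E(q, m) = 1 (E(q, m) = -3 + 4 = 1)
x = 6
R(c) = 4 (R(c) = -2 + 1*6 = -2 + 6 = 4)
(-13 - U)*18 + R(T(5)) = (-13 - 1*(-67))*18 + 4 = (-13 + 67)*18 + 4 = 54*18 + 4 = 972 + 4 = 976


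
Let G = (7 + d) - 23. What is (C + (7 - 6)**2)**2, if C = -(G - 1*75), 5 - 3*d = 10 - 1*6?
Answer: 75625/9 ≈ 8402.8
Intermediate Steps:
d = 1/3 (d = 5/3 - (10 - 1*6)/3 = 5/3 - (10 - 6)/3 = 5/3 - 1/3*4 = 5/3 - 4/3 = 1/3 ≈ 0.33333)
G = -47/3 (G = (7 + 1/3) - 23 = 22/3 - 23 = -47/3 ≈ -15.667)
C = 272/3 (C = -(-47/3 - 1*75) = -(-47/3 - 75) = -1*(-272/3) = 272/3 ≈ 90.667)
(C + (7 - 6)**2)**2 = (272/3 + (7 - 6)**2)**2 = (272/3 + 1**2)**2 = (272/3 + 1)**2 = (275/3)**2 = 75625/9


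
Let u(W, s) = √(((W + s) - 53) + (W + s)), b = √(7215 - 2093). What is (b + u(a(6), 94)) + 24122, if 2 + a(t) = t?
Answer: 24122 + √143 + √5122 ≈ 24206.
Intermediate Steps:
b = √5122 ≈ 71.568
a(t) = -2 + t
u(W, s) = √(-53 + 2*W + 2*s) (u(W, s) = √((-53 + W + s) + (W + s)) = √(-53 + 2*W + 2*s))
(b + u(a(6), 94)) + 24122 = (√5122 + √(-53 + 2*(-2 + 6) + 2*94)) + 24122 = (√5122 + √(-53 + 2*4 + 188)) + 24122 = (√5122 + √(-53 + 8 + 188)) + 24122 = (√5122 + √143) + 24122 = (√143 + √5122) + 24122 = 24122 + √143 + √5122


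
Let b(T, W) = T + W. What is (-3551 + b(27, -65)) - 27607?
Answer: -31196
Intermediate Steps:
(-3551 + b(27, -65)) - 27607 = (-3551 + (27 - 65)) - 27607 = (-3551 - 38) - 27607 = -3589 - 27607 = -31196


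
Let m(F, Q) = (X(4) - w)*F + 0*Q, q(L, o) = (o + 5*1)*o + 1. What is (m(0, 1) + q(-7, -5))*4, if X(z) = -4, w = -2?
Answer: 4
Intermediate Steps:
q(L, o) = 1 + o*(5 + o) (q(L, o) = (o + 5)*o + 1 = (5 + o)*o + 1 = o*(5 + o) + 1 = 1 + o*(5 + o))
m(F, Q) = -2*F (m(F, Q) = (-4 - 1*(-2))*F + 0*Q = (-4 + 2)*F + 0 = -2*F + 0 = -2*F)
(m(0, 1) + q(-7, -5))*4 = (-2*0 + (1 + (-5)**2 + 5*(-5)))*4 = (0 + (1 + 25 - 25))*4 = (0 + 1)*4 = 1*4 = 4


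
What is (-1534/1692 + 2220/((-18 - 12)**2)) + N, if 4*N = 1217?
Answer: 2587153/8460 ≈ 305.81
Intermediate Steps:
N = 1217/4 (N = (1/4)*1217 = 1217/4 ≈ 304.25)
(-1534/1692 + 2220/((-18 - 12)**2)) + N = (-1534/1692 + 2220/((-18 - 12)**2)) + 1217/4 = (-1534*1/1692 + 2220/((-30)**2)) + 1217/4 = (-767/846 + 2220/900) + 1217/4 = (-767/846 + 2220*(1/900)) + 1217/4 = (-767/846 + 37/15) + 1217/4 = 6599/4230 + 1217/4 = 2587153/8460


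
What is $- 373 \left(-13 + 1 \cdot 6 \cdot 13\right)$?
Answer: $-24245$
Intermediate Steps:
$- 373 \left(-13 + 1 \cdot 6 \cdot 13\right) = - 373 \left(-13 + 6 \cdot 13\right) = - 373 \left(-13 + 78\right) = \left(-373\right) 65 = -24245$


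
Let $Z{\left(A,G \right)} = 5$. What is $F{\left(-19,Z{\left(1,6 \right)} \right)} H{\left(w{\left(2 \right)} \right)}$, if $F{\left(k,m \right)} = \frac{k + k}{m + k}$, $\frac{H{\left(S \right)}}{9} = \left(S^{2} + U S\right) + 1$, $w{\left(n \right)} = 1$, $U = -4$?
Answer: $- \frac{342}{7} \approx -48.857$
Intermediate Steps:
$H{\left(S \right)} = 9 - 36 S + 9 S^{2}$ ($H{\left(S \right)} = 9 \left(\left(S^{2} - 4 S\right) + 1\right) = 9 \left(1 + S^{2} - 4 S\right) = 9 - 36 S + 9 S^{2}$)
$F{\left(k,m \right)} = \frac{2 k}{k + m}$
$F{\left(-19,Z{\left(1,6 \right)} \right)} H{\left(w{\left(2 \right)} \right)} = 2 \left(-19\right) \frac{1}{-19 + 5} \left(9 - 36 + 9 \cdot 1^{2}\right) = 2 \left(-19\right) \frac{1}{-14} \left(9 - 36 + 9 \cdot 1\right) = 2 \left(-19\right) \left(- \frac{1}{14}\right) \left(9 - 36 + 9\right) = \frac{19}{7} \left(-18\right) = - \frac{342}{7}$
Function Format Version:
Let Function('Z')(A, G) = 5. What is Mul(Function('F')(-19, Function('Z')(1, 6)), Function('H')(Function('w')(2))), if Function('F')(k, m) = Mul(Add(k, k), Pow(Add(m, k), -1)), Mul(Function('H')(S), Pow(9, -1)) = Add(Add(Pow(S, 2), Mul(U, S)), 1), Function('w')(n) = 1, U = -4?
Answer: Rational(-342, 7) ≈ -48.857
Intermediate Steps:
Function('H')(S) = Add(9, Mul(-36, S), Mul(9, Pow(S, 2))) (Function('H')(S) = Mul(9, Add(Add(Pow(S, 2), Mul(-4, S)), 1)) = Mul(9, Add(1, Pow(S, 2), Mul(-4, S))) = Add(9, Mul(-36, S), Mul(9, Pow(S, 2))))
Function('F')(k, m) = Mul(2, k, Pow(Add(k, m), -1)) (Function('F')(k, m) = Mul(Mul(2, k), Pow(Add(k, m), -1)) = Mul(2, k, Pow(Add(k, m), -1)))
Mul(Function('F')(-19, Function('Z')(1, 6)), Function('H')(Function('w')(2))) = Mul(Mul(2, -19, Pow(Add(-19, 5), -1)), Add(9, Mul(-36, 1), Mul(9, Pow(1, 2)))) = Mul(Mul(2, -19, Pow(-14, -1)), Add(9, -36, Mul(9, 1))) = Mul(Mul(2, -19, Rational(-1, 14)), Add(9, -36, 9)) = Mul(Rational(19, 7), -18) = Rational(-342, 7)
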